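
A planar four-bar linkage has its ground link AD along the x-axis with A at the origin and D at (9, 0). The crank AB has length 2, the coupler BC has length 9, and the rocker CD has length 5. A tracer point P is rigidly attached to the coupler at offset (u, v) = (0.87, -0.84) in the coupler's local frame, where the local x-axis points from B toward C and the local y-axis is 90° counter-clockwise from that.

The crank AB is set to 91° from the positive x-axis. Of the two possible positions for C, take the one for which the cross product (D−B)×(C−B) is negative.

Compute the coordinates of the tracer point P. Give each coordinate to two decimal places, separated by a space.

A=(0,0), D=(9.00,0)
B = A + 2.00·(cos91°, sin91°) = (-0.0349, 1.9997)
|BD| = 9.2536
circle(B,9.00) ∩ circle(D,5.00): a=7.6526, h=4.7368
  candidates: C₊=(8.4605,4.9708) cross=43.832; C₋=(6.4133,-4.2789) cross=-43.832
  mode - wants cross < 0 → take C=(6.4133,-4.2789) (cross=-43.832)
ex = (C−B)/|BC| = (0.7165,-0.6976); ey = (0.6976,0.7165)
P = B + 0.87·ex + -0.84·ey = (0.0024,0.7909)

0.00 0.79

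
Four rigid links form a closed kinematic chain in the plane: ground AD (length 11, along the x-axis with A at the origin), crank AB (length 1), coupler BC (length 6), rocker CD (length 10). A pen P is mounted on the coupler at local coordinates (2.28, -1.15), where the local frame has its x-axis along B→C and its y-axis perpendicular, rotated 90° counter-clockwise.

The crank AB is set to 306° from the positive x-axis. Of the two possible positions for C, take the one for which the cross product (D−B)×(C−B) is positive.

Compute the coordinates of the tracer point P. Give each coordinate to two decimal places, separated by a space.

A=(0,0), D=(11.00,0)
B = A + 1.00·(cos306°, sin306°) = (0.5878, -0.8090)
|BD| = 10.4436
circle(B,6.00) ∩ circle(D,10.00): a=2.1577, h=5.5986
  candidates: C₊=(2.3053,4.9399) cross=58.469; C₋=(3.1727,-6.2236) cross=-58.469
  mode + wants cross > 0 → take C=(2.3053,4.9399) (cross=58.469)
ex = (C−B)/|BC| = (0.2863,0.9582); ey = (-0.9582,0.2863)
P = B + 2.28·ex + -1.15·ey = (2.3423,1.0464)

2.34 1.05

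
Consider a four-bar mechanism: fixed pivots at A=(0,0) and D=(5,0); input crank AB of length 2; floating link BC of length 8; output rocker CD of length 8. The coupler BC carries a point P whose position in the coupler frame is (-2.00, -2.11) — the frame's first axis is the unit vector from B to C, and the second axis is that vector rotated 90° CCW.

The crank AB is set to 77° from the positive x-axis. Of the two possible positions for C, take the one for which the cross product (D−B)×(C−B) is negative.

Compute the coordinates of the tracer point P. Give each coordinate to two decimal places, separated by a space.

A=(0,0), D=(5.00,0)
B = A + 2.00·(cos77°, sin77°) = (0.4499, 1.9487)
|BD| = 4.9498
circle(B,8.00) ∩ circle(D,8.00): a=2.4749, h=7.6075
  candidates: C₊=(5.7200,7.9675) cross=37.656; C₋=(-0.2701,-6.0188) cross=-37.656
  mode - wants cross < 0 → take C=(-0.2701,-6.0188) (cross=-37.656)
ex = (C−B)/|BC| = (-0.0900,-0.9959); ey = (0.9959,-0.0900)
P = B + -2.00·ex + -2.11·ey = (-1.4715,4.1305)

-1.47 4.13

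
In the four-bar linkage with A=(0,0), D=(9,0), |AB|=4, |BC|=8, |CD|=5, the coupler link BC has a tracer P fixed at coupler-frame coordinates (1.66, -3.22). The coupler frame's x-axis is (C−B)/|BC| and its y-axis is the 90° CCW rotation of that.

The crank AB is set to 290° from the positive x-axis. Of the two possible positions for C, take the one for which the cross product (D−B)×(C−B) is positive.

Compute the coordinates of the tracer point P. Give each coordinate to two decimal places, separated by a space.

A=(0,0), D=(9.00,0)
B = A + 4.00·(cos290°, sin290°) = (1.3681, -3.7588)
|BD| = 8.5073
circle(B,8.00) ∩ circle(D,5.00): a=6.5458, h=4.5992
  candidates: C₊=(5.2083,3.2593) cross=39.127; C₋=(9.2724,-4.9926) cross=-39.127
  mode + wants cross > 0 → take C=(5.2083,3.2593) (cross=39.127)
ex = (C−B)/|BC| = (0.4800,0.8773); ey = (-0.8773,0.4800)
P = B + 1.66·ex + -3.22·ey = (4.9897,-3.8482)

4.99 -3.85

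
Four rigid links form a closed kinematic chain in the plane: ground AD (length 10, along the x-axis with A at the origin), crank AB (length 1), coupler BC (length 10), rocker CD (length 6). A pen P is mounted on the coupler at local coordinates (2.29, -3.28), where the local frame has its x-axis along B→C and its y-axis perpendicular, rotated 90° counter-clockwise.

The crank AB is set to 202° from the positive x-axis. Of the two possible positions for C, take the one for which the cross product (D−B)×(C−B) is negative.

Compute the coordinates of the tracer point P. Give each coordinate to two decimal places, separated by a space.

A=(0,0), D=(10.00,0)
B = A + 1.00·(cos202°, sin202°) = (-0.9272, -0.3746)
|BD| = 10.9336
circle(B,10.00) ∩ circle(D,6.00): a=8.3936, h=5.4358
  candidates: C₊=(7.2752,5.3456) cross=59.433; C₋=(7.6477,-5.5197) cross=-59.433
  mode - wants cross < 0 → take C=(7.6477,-5.5197) (cross=-59.433)
ex = (C−B)/|BC| = (0.8575,-0.5145); ey = (0.5145,0.8575)
P = B + 2.29·ex + -3.28·ey = (-0.6511,-4.3654)

-0.65 -4.37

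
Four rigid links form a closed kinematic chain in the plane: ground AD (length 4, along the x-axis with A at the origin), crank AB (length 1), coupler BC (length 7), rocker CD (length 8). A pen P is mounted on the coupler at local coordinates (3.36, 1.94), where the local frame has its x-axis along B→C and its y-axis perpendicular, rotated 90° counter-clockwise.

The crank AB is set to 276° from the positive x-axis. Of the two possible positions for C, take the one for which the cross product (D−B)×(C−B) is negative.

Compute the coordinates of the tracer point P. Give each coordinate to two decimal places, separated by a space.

2.87 -3.71

A=(0,0), D=(4.00,0)
B = A + 1.00·(cos276°, sin276°) = (0.1045, -0.9945)
|BD| = 4.0204
circle(B,7.00) ∩ circle(D,8.00): a=0.1447, h=6.9985
  candidates: C₊=(-1.4864,5.8223) cross=28.137; C₋=(1.9760,-7.7397) cross=-28.137
  mode - wants cross < 0 → take C=(1.9760,-7.7397) (cross=-28.137)
ex = (C−B)/|BC| = (0.2673,-0.9636); ey = (0.9636,0.2673)
P = B + 3.36·ex + 1.94·ey = (2.8722,-3.7136)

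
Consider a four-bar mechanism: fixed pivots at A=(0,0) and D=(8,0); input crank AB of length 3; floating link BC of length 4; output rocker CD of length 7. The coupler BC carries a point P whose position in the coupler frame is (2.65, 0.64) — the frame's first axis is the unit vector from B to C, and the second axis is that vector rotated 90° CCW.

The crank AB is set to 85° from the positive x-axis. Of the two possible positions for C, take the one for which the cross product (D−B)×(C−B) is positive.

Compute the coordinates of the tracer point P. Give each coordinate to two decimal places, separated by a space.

2.02 5.07

A=(0,0), D=(8.00,0)
B = A + 3.00·(cos85°, sin85°) = (0.2615, 2.9886)
|BD| = 8.2956
circle(B,4.00) ∩ circle(D,7.00): a=2.1588, h=3.3674
  candidates: C₊=(3.4884,5.3522) cross=27.935; C₋=(1.0621,-0.9305) cross=-27.935
  mode + wants cross > 0 → take C=(3.4884,5.3522) (cross=27.935)
ex = (C−B)/|BC| = (0.8067,0.5909); ey = (-0.5909,0.8067)
P = B + 2.65·ex + 0.64·ey = (2.0212,5.0708)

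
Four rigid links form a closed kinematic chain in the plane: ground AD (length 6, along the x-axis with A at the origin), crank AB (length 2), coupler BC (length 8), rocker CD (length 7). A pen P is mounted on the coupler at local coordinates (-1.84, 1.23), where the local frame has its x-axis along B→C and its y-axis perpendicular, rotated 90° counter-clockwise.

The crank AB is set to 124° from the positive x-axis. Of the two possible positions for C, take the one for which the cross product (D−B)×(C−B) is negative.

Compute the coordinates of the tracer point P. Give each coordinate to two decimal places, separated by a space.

A=(0,0), D=(6.00,0)
B = A + 2.00·(cos124°, sin124°) = (-1.1184, 1.6581)
|BD| = 7.3089
circle(B,8.00) ∩ circle(D,7.00): a=4.6806, h=6.4878
  candidates: C₊=(4.9120,6.9149) cross=47.419; C₋=(1.9684,-5.7224) cross=-47.419
  mode - wants cross < 0 → take C=(1.9684,-5.7224) (cross=-47.419)
ex = (C−B)/|BC| = (0.3858,-0.9226); ey = (0.9226,0.3858)
P = B + -1.84·ex + 1.23·ey = (-0.6936,3.8302)

-0.69 3.83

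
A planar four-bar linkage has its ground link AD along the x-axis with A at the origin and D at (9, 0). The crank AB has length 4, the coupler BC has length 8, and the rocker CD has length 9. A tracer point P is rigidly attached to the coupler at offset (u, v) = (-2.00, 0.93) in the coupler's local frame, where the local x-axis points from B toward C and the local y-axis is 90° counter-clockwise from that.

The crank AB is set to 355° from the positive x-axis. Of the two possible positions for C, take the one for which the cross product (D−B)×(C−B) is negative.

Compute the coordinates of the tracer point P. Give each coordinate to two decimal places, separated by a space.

4.56 1.78

A=(0,0), D=(9.00,0)
B = A + 4.00·(cos355°, sin355°) = (3.9848, -0.3486)
|BD| = 5.0273
circle(B,8.00) ∩ circle(D,9.00): a=0.8229, h=7.9576
  candidates: C₊=(4.2539,7.6468) cross=40.005; C₋=(5.3575,-8.2300) cross=-40.005
  mode - wants cross < 0 → take C=(5.3575,-8.2300) (cross=-40.005)
ex = (C−B)/|BC| = (0.1716,-0.9852); ey = (0.9852,0.1716)
P = B + -2.00·ex + 0.93·ey = (4.5578,1.7813)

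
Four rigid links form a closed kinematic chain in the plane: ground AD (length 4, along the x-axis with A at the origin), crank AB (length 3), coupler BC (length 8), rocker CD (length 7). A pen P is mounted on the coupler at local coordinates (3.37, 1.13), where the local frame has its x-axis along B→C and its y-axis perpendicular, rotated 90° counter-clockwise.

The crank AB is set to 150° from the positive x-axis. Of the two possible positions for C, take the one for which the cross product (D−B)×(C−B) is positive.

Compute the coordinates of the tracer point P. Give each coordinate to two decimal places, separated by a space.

-0.91 4.63

A=(0,0), D=(4.00,0)
B = A + 3.00·(cos150°, sin150°) = (-2.5981, 1.5000)
|BD| = 6.7664
circle(B,8.00) ∩ circle(D,7.00): a=4.4916, h=6.6201
  candidates: C₊=(3.2493,6.9596) cross=44.794; C₋=(0.3142,-5.9511) cross=-44.794
  mode + wants cross > 0 → take C=(3.2493,6.9596) (cross=44.794)
ex = (C−B)/|BC| = (0.7309,0.6825); ey = (-0.6825,0.7309)
P = B + 3.37·ex + 1.13·ey = (-0.9060,4.6258)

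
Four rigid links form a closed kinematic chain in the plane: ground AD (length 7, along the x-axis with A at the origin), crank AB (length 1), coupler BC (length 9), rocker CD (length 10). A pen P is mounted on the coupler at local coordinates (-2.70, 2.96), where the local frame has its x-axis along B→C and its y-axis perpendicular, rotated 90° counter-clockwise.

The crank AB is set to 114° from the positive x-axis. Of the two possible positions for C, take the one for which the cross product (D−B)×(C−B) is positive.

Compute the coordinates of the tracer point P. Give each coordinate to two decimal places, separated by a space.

A=(0,0), D=(7.00,0)
B = A + 1.00·(cos114°, sin114°) = (-0.4067, 0.9135)
|BD| = 7.4629
circle(B,9.00) ∩ circle(D,10.00): a=2.4585, h=8.6577
  candidates: C₊=(3.0930,9.2052) cross=64.611; C₋=(0.9734,-7.9800) cross=-64.611
  mode + wants cross > 0 → take C=(3.0930,9.2052) (cross=64.611)
ex = (C−B)/|BC| = (0.3889,0.9213); ey = (-0.9213,0.3889)
P = B + -2.70·ex + 2.96·ey = (-4.1837,-0.4229)

-4.18 -0.42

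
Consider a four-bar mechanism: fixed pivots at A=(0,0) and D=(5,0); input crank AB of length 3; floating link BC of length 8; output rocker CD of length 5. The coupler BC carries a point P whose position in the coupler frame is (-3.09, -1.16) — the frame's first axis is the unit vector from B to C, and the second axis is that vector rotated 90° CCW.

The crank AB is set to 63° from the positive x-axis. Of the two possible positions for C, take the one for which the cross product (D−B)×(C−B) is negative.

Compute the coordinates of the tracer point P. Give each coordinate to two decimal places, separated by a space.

-0.74 5.22

A=(0,0), D=(5.00,0)
B = A + 3.00·(cos63°, sin63°) = (1.3620, 2.6730)
|BD| = 4.5145
circle(B,8.00) ∩ circle(D,5.00): a=6.5767, h=4.5549
  candidates: C₊=(9.3589,2.4496) cross=20.563; C₋=(3.9649,-4.8917) cross=-20.563
  mode - wants cross < 0 → take C=(3.9649,-4.8917) (cross=-20.563)
ex = (C−B)/|BC| = (0.3254,-0.9456); ey = (0.9456,0.3254)
P = B + -3.09·ex + -1.16·ey = (-0.7403,5.2175)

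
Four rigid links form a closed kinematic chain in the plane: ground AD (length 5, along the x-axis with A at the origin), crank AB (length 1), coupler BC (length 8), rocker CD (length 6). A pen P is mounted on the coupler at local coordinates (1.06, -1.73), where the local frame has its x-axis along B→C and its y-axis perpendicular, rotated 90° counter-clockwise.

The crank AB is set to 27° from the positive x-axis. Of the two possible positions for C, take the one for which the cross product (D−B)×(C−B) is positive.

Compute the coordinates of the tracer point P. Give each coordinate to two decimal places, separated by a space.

A=(0,0), D=(5.00,0)
B = A + 1.00·(cos27°, sin27°) = (0.8910, 0.4540)
|BD| = 4.1340
circle(B,8.00) ∩ circle(D,6.00): a=5.4536, h=5.8531
  candidates: C₊=(6.9544,5.6728) cross=24.197; C₋=(5.6688,-5.9626) cross=-24.197
  mode + wants cross > 0 → take C=(6.9544,5.6728) (cross=24.197)
ex = (C−B)/|BC| = (0.7579,0.6523); ey = (-0.6523,0.7579)
P = B + 1.06·ex + -1.73·ey = (2.8230,-0.1657)

2.82 -0.17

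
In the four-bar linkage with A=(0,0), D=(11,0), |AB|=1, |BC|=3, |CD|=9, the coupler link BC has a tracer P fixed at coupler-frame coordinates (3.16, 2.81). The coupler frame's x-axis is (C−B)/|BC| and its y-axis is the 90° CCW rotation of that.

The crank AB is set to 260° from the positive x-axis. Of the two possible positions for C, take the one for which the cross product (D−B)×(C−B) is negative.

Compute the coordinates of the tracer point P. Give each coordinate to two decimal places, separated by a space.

3.99 -0.27

A=(0,0), D=(11.00,0)
B = A + 1.00·(cos260°, sin260°) = (-0.1736, -0.9848)
|BD| = 11.2170
circle(B,3.00) ∩ circle(D,9.00): a=2.3991, h=1.8013
  candidates: C₊=(2.0580,1.0201) cross=20.205; C₋=(2.3743,-2.5685) cross=-20.205
  mode - wants cross < 0 → take C=(2.3743,-2.5685) (cross=-20.205)
ex = (C−B)/|BC| = (0.8493,-0.5279); ey = (0.5279,0.8493)
P = B + 3.16·ex + 2.81·ey = (3.9936,-0.2664)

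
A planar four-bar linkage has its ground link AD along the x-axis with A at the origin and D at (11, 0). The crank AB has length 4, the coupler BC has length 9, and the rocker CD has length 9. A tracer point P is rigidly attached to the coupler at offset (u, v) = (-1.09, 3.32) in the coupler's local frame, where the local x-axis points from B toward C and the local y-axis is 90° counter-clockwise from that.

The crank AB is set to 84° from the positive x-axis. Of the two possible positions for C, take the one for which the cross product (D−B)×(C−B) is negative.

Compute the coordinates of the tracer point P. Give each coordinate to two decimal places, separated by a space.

3.23 6.06

A=(0,0), D=(11.00,0)
B = A + 4.00·(cos84°, sin84°) = (0.4181, 3.9781)
|BD| = 11.3049
circle(B,9.00) ∩ circle(D,9.00): a=5.6525, h=7.0035
  candidates: C₊=(8.1735,8.5447) cross=79.175; C₋=(3.2446,-4.5666) cross=-79.175
  mode - wants cross < 0 → take C=(3.2446,-4.5666) (cross=-79.175)
ex = (C−B)/|BC| = (0.3141,-0.9494); ey = (0.9494,0.3141)
P = B + -1.09·ex + 3.32·ey = (3.2278,6.0556)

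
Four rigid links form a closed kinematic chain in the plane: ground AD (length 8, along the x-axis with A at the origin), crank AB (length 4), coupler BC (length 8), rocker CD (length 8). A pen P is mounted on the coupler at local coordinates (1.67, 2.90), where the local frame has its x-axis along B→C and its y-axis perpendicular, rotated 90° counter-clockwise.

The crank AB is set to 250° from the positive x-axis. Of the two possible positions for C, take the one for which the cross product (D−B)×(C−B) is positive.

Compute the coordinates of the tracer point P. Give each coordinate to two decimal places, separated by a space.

-3.64 -1.30

A=(0,0), D=(8.00,0)
B = A + 4.00·(cos250°, sin250°) = (-1.3681, -3.7588)
|BD| = 10.0940
circle(B,8.00) ∩ circle(D,8.00): a=5.0470, h=6.2071
  candidates: C₊=(1.0046,3.8813) cross=62.654; C₋=(5.6273,-7.6401) cross=-62.654
  mode + wants cross > 0 → take C=(1.0046,3.8813) (cross=62.654)
ex = (C−B)/|BC| = (0.2966,0.9550); ey = (-0.9550,0.2966)
P = B + 1.67·ex + 2.90·ey = (-3.6423,-1.3038)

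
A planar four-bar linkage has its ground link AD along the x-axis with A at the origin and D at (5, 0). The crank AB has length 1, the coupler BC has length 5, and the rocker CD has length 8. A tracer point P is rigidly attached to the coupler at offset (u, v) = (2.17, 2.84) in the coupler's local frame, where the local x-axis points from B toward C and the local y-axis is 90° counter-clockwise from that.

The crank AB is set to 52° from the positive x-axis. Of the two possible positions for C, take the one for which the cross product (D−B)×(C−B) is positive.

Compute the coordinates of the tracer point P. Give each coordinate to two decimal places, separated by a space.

A=(0,0), D=(5.00,0)
B = A + 1.00·(cos52°, sin52°) = (0.6157, 0.7880)
|BD| = 4.4546
circle(B,5.00) ∩ circle(D,8.00): a=-2.1502, h=4.5140
  candidates: C₊=(-0.7021,5.6112) cross=20.108; C₋=(-2.2992,-3.2745) cross=-20.108
  mode + wants cross > 0 → take C=(-0.7021,5.6112) (cross=20.108)
ex = (C−B)/|BC| = (-0.2636,0.9646); ey = (-0.9646,-0.2636)
P = B + 2.17·ex + 2.84·ey = (-2.6958,2.1328)

-2.70 2.13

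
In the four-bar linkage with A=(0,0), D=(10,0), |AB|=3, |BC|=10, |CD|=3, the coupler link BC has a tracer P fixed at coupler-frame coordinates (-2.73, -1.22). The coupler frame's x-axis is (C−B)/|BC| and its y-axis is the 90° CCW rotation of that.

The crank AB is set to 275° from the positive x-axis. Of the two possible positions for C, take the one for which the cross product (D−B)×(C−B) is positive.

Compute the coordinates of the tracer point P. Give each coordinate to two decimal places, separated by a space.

A=(0,0), D=(10.00,0)
B = A + 3.00·(cos275°, sin275°) = (0.2615, -2.9886)
|BD| = 10.1868
circle(B,10.00) ∩ circle(D,3.00): a=9.5600, h=2.9338
  candidates: C₊=(8.5400,2.6208) cross=29.886; C₋=(10.2615,-2.9886) cross=-29.886
  mode + wants cross > 0 → take C=(8.5400,2.6208) (cross=29.886)
ex = (C−B)/|BC| = (0.8279,0.5609); ey = (-0.5609,0.8279)
P = B + -2.73·ex + -1.22·ey = (-1.3142,-5.5299)

-1.31 -5.53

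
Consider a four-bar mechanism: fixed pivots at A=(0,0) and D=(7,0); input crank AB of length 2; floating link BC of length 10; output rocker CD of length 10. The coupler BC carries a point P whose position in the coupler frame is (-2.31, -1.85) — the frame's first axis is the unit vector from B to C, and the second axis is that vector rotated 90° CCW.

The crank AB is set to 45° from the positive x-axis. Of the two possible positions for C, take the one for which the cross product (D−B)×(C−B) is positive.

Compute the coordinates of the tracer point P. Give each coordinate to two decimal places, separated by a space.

A=(0,0), D=(7.00,0)
B = A + 2.00·(cos45°, sin45°) = (1.4142, 1.4142)
|BD| = 5.7620
circle(B,10.00) ∩ circle(D,10.00): a=2.8810, h=9.5760
  candidates: C₊=(6.5574,9.9902) cross=55.177; C₋=(1.8568,-8.5760) cross=-55.177
  mode + wants cross > 0 → take C=(6.5574,9.9902) (cross=55.177)
ex = (C−B)/|BC| = (0.5143,0.8576); ey = (-0.8576,0.5143)
P = B + -2.31·ex + -1.85·ey = (1.8127,-1.5183)

1.81 -1.52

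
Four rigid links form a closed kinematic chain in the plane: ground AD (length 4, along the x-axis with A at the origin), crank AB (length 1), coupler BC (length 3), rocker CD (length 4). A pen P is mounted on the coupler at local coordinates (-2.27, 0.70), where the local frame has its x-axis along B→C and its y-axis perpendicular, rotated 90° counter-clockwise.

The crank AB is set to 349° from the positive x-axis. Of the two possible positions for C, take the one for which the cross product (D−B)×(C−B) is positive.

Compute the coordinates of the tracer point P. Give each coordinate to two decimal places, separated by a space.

A=(0,0), D=(4.00,0)
B = A + 1.00·(cos349°, sin349°) = (0.9816, -0.1908)
|BD| = 3.0244
circle(B,3.00) ∩ circle(D,4.00): a=0.3549, h=2.9789
  candidates: C₊=(1.1479,2.8046) cross=9.009; C₋=(1.5238,-3.1414) cross=-9.009
  mode + wants cross > 0 → take C=(1.1479,2.8046) (cross=9.009)
ex = (C−B)/|BC| = (0.0554,0.9985); ey = (-0.9985,0.0554)
P = B + -2.27·ex + 0.70·ey = (0.1569,-2.4185)

0.16 -2.42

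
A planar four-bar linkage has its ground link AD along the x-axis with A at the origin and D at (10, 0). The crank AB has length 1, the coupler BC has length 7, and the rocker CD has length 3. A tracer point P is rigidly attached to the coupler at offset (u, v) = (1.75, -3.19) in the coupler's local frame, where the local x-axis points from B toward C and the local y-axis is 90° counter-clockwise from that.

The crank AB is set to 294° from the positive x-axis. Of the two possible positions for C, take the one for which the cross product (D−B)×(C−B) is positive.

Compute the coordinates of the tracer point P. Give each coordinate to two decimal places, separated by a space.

2.94 -3.52

A=(0,0), D=(10.00,0)
B = A + 1.00·(cos294°, sin294°) = (0.4067, -0.9135)
|BD| = 9.6367
circle(B,7.00) ∩ circle(D,3.00): a=6.8937, h=1.2151
  candidates: C₊=(7.1542,0.9496) cross=11.709; C₋=(7.3846,-1.4696) cross=-11.709
  mode + wants cross > 0 → take C=(7.1542,0.9496) (cross=11.709)
ex = (C−B)/|BC| = (0.9639,0.2662); ey = (-0.2662,0.9639)
P = B + 1.75·ex + -3.19·ey = (2.9427,-3.5227)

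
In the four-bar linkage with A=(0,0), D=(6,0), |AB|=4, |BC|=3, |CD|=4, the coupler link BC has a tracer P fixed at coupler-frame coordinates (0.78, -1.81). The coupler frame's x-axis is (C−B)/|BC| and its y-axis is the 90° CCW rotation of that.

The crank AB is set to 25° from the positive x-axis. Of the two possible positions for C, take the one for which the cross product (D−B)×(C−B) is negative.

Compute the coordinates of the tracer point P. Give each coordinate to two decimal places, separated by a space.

1.67 1.94

A=(0,0), D=(6.00,0)
B = A + 4.00·(cos25°, sin25°) = (3.6252, 1.6905)
|BD| = 2.9150
circle(B,3.00) ∩ circle(D,4.00): a=0.2568, h=2.9890
  candidates: C₊=(5.5678,3.9766) cross=8.713; C₋=(2.1011,-0.8935) cross=-8.713
  mode - wants cross < 0 → take C=(2.1011,-0.8935) (cross=-8.713)
ex = (C−B)/|BC| = (-0.5081,-0.8613); ey = (0.8613,-0.5081)
P = B + 0.78·ex + -1.81·ey = (1.6700,1.9382)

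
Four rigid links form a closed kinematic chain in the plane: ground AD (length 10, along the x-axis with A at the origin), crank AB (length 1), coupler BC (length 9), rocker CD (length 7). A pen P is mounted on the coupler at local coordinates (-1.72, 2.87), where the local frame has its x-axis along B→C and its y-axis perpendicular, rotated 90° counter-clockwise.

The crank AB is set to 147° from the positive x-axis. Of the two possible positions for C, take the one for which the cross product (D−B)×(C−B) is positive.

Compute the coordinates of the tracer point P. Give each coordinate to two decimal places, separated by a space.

A=(0,0), D=(10.00,0)
B = A + 1.00·(cos147°, sin147°) = (-0.8387, 0.5446)
|BD| = 10.8523
circle(B,9.00) ∩ circle(D,7.00): a=6.9005, h=5.7778
  candidates: C₊=(6.3431,5.9688) cross=62.703; C₋=(5.7632,-5.5722) cross=-62.703
  mode + wants cross > 0 → take C=(6.3431,5.9688) (cross=62.703)
ex = (C−B)/|BC| = (0.7980,0.6027); ey = (-0.6027,0.7980)
P = B + -1.72·ex + 2.87·ey = (-3.9409,1.7982)

-3.94 1.80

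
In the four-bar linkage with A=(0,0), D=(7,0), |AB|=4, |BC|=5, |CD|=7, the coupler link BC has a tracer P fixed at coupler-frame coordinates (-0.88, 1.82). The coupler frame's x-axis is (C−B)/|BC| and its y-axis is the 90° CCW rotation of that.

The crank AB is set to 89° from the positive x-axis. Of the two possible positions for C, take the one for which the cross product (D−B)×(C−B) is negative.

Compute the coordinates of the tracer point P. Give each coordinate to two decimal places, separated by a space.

A=(0,0), D=(7.00,0)
B = A + 4.00·(cos89°, sin89°) = (0.0698, 3.9994)
|BD| = 8.0014
circle(B,5.00) ∩ circle(D,7.00): a=2.5010, h=4.3296
  candidates: C₊=(4.4000,6.4992) cross=34.643; C₋=(0.0719,-1.0006) cross=-34.643
  mode - wants cross < 0 → take C=(0.0719,-1.0006) (cross=-34.643)
ex = (C−B)/|BC| = (0.0004,-1.0000); ey = (1.0000,0.0004)
P = B + -0.88·ex + 1.82·ey = (1.8894,4.8801)

1.89 4.88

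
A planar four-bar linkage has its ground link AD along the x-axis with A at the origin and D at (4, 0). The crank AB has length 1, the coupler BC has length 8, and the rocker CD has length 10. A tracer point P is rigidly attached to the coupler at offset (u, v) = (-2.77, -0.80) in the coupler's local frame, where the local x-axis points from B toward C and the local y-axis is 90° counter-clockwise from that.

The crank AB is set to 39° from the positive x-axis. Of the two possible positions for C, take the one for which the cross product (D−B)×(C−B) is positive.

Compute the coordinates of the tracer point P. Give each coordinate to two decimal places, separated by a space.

2.38 -1.77

A=(0,0), D=(4.00,0)
B = A + 1.00·(cos39°, sin39°) = (0.7771, 0.6293)
|BD| = 3.2837
circle(B,8.00) ∩ circle(D,10.00): a=-3.8397, h=7.0183
  candidates: C₊=(-1.6464,8.2534) cross=23.046; C₋=(-4.3364,-5.5230) cross=-23.046
  mode + wants cross > 0 → take C=(-1.6464,8.2534) (cross=23.046)
ex = (C−B)/|BC| = (-0.3029,0.9530); ey = (-0.9530,-0.3029)
P = B + -2.77·ex + -0.80·ey = (2.3787,-1.7682)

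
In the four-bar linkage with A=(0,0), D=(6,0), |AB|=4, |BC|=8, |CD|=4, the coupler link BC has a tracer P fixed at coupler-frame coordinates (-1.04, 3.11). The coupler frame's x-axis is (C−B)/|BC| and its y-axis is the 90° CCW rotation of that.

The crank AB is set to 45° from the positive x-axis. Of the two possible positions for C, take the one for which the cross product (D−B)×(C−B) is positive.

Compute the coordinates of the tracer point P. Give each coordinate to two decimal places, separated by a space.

3.37 6.06

A=(0,0), D=(6.00,0)
B = A + 4.00·(cos45°, sin45°) = (2.8284, 2.8284)
|BD| = 4.2496
circle(B,8.00) ∩ circle(D,4.00): a=7.7724, h=1.8946
  candidates: C₊=(9.8902,-0.9307) cross=8.051; C₋=(7.3682,-3.7587) cross=-8.051
  mode + wants cross > 0 → take C=(9.8902,-0.9307) (cross=8.051)
ex = (C−B)/|BC| = (0.8827,-0.4699); ey = (0.4699,0.8827)
P = B + -1.04·ex + 3.11·ey = (3.3718,6.0624)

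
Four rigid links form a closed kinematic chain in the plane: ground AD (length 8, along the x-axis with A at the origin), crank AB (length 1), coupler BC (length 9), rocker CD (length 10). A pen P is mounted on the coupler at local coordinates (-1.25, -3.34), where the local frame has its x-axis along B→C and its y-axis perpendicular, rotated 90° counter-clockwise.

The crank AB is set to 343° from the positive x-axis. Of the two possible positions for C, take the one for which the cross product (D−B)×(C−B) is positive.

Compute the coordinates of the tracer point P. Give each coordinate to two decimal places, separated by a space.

3.98 -2.19

A=(0,0), D=(8.00,0)
B = A + 1.00·(cos343°, sin343°) = (0.9563, -0.2924)
|BD| = 7.0498
circle(B,9.00) ∩ circle(D,10.00): a=2.1773, h=8.7327
  candidates: C₊=(2.7696,8.5231) cross=61.563; C₋=(3.4939,-8.9272) cross=-61.563
  mode + wants cross > 0 → take C=(2.7696,8.5231) (cross=61.563)
ex = (C−B)/|BC| = (0.2015,0.9795); ey = (-0.9795,0.2015)
P = B + -1.25·ex + -3.34·ey = (3.9760,-2.1897)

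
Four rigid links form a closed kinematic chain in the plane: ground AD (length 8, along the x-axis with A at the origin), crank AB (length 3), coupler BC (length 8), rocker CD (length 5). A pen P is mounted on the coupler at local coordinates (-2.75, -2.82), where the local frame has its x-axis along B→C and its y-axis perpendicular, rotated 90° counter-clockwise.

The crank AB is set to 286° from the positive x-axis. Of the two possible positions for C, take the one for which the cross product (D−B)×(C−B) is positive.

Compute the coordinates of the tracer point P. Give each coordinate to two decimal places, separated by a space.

A=(0,0), D=(8.00,0)
B = A + 3.00·(cos286°, sin286°) = (0.8269, -2.8838)
|BD| = 7.7311
circle(B,8.00) ∩ circle(D,5.00): a=6.3878, h=4.8162
  candidates: C₊=(4.9572,3.9675) cross=37.234; C₋=(8.5502,-4.9696) cross=-37.234
  mode + wants cross > 0 → take C=(4.9572,3.9675) (cross=37.234)
ex = (C−B)/|BC| = (0.5163,0.8564); ey = (-0.8564,0.5163)
P = B + -2.75·ex + -2.82·ey = (1.8222,-6.6949)

1.82 -6.69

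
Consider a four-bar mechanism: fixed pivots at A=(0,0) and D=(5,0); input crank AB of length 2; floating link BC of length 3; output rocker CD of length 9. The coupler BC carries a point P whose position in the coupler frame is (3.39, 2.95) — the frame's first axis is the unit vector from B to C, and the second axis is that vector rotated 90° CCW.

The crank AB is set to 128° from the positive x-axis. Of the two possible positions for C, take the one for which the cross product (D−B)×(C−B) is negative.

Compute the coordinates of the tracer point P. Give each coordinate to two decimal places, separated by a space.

-3.19 -2.47

A=(0,0), D=(5.00,0)
B = A + 2.00·(cos128°, sin128°) = (-1.2313, 1.5760)
|BD| = 6.4275
circle(B,3.00) ∩ circle(D,9.00): a=-2.3871, h=1.8170
  candidates: C₊=(-3.1001,3.9229) cross=11.679; C₋=(-3.9911,0.3998) cross=-11.679
  mode - wants cross < 0 → take C=(-3.9911,0.3998) (cross=-11.679)
ex = (C−B)/|BC| = (-0.9199,-0.3921); ey = (0.3921,-0.9199)
P = B + 3.39·ex + 2.95·ey = (-3.1933,-2.4669)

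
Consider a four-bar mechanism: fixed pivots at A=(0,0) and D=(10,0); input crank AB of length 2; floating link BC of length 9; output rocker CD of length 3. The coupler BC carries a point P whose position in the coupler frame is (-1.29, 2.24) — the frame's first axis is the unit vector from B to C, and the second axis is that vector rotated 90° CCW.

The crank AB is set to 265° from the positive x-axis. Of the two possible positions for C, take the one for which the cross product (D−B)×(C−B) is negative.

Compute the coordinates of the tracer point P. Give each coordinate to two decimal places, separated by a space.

A=(0,0), D=(10.00,0)
B = A + 2.00·(cos265°, sin265°) = (-0.1743, -1.9924)
|BD| = 10.3676
circle(B,9.00) ∩ circle(D,3.00): a=8.6561, h=2.4640
  candidates: C₊=(7.8470,2.0891) cross=25.545; C₋=(8.7940,-2.7469) cross=-25.545
  mode - wants cross < 0 → take C=(8.7940,-2.7469) (cross=-25.545)
ex = (C−B)/|BC| = (0.9965,-0.0838); ey = (0.0838,0.9965)
P = B + -1.29·ex + 2.24·ey = (-1.2720,0.3479)

-1.27 0.35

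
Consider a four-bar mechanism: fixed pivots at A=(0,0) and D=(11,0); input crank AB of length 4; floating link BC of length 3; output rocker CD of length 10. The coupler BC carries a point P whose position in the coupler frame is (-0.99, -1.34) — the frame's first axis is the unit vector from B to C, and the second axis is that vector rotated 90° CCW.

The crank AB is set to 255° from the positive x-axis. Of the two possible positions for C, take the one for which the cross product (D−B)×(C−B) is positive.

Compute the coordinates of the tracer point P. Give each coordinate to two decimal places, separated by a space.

-0.85 -5.52

A=(0,0), D=(11.00,0)
B = A + 4.00·(cos255°, sin255°) = (-1.0353, -3.8637)
|BD| = 12.6403
circle(B,3.00) ∩ circle(D,10.00): a=2.7205, h=1.2644
  candidates: C₊=(1.1685,-1.8282) cross=15.983; C₋=(1.9415,-4.2360) cross=-15.983
  mode + wants cross > 0 → take C=(1.1685,-1.8282) (cross=15.983)
ex = (C−B)/|BC| = (0.7346,0.6785); ey = (-0.6785,0.7346)
P = B + -0.99·ex + -1.34·ey = (-0.8534,-5.5198)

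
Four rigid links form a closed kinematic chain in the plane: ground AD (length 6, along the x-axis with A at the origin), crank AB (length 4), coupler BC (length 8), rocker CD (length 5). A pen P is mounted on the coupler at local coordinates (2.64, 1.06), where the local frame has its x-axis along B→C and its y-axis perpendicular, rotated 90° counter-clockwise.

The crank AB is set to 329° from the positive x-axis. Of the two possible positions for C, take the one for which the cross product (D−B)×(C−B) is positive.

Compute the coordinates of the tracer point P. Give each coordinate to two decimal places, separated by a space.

A=(0,0), D=(6.00,0)
B = A + 4.00·(cos329°, sin329°) = (3.4287, -2.0602)
|BD| = 3.2948
circle(B,8.00) ∩ circle(D,5.00): a=7.5658, h=2.5998
  candidates: C₊=(7.7075,4.6994) cross=8.566; C₋=(10.9587,0.6415) cross=-8.566
  mode + wants cross > 0 → take C=(7.7075,4.6994) (cross=8.566)
ex = (C−B)/|BC| = (0.5349,0.8449); ey = (-0.8449,0.5349)
P = B + 2.64·ex + 1.06·ey = (3.9450,0.7374)

3.95 0.74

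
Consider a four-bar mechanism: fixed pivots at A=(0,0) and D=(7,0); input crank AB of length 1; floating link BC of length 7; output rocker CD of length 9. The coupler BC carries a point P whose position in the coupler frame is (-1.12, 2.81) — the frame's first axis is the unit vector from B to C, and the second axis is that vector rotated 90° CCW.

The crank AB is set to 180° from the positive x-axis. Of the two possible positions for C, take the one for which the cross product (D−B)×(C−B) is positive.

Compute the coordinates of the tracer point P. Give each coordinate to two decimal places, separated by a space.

A=(0,0), D=(7.00,0)
B = A + 1.00·(cos180°, sin180°) = (-1.0000, 0.0000)
|BD| = 8.0000
circle(B,7.00) ∩ circle(D,9.00): a=2.0000, h=6.7082
  candidates: C₊=(1.0000,6.7082) cross=53.666; C₋=(1.0000,-6.7082) cross=-53.666
  mode + wants cross > 0 → take C=(1.0000,6.7082) (cross=53.666)
ex = (C−B)/|BC| = (0.2857,0.9583); ey = (-0.9583,0.2857)
P = B + -1.12·ex + 2.81·ey = (-4.0129,-0.2705)

-4.01 -0.27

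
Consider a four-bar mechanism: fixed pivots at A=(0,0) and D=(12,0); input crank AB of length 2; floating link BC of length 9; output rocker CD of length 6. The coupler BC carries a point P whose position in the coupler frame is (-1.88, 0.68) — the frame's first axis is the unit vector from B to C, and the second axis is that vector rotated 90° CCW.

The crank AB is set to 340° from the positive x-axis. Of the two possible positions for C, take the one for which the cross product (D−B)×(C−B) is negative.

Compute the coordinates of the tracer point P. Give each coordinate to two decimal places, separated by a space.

0.65 0.89

A=(0,0), D=(12.00,0)
B = A + 2.00·(cos340°, sin340°) = (1.8794, -0.6840)
|BD| = 10.1437
circle(B,9.00) ∩ circle(D,6.00): a=7.2900, h=5.2779
  candidates: C₊=(8.7969,5.0734) cross=53.537; C₋=(9.5087,-5.4583) cross=-53.537
  mode - wants cross < 0 → take C=(9.5087,-5.4583) (cross=-53.537)
ex = (C−B)/|BC| = (0.8477,-0.5305); ey = (0.5305,0.8477)
P = B + -1.88·ex + 0.68·ey = (0.6464,0.8897)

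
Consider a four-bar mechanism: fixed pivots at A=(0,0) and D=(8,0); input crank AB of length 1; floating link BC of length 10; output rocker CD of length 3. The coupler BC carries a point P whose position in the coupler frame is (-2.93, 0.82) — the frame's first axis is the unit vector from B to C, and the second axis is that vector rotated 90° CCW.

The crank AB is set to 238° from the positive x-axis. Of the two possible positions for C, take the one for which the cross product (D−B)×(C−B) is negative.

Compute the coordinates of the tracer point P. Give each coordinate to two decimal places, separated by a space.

A=(0,0), D=(8.00,0)
B = A + 1.00·(cos238°, sin238°) = (-0.5299, -0.8480)
|BD| = 8.5720
circle(B,10.00) ∩ circle(D,3.00): a=9.5940, h=2.8205
  candidates: C₊=(8.7380,2.9078) cross=24.178; C₋=(9.2960,-2.7056) cross=-24.178
  mode - wants cross < 0 → take C=(9.2960,-2.7056) (cross=-24.178)
ex = (C−B)/|BC| = (0.9826,-0.1858); ey = (0.1858,0.9826)
P = B + -2.93·ex + 0.82·ey = (-3.2566,0.5019)

-3.26 0.50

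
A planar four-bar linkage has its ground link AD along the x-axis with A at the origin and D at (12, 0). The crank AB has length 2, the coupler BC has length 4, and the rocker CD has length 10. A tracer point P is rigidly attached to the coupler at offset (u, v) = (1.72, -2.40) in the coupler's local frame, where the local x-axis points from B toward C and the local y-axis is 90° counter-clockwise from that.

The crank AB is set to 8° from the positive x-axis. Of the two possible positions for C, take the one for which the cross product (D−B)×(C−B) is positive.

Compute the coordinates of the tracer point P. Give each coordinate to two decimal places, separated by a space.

A=(0,0), D=(12.00,0)
B = A + 2.00·(cos8°, sin8°) = (1.9805, 0.2783)
|BD| = 10.0233
circle(B,4.00) ∩ circle(D,10.00): a=0.8214, h=3.9147
  candidates: C₊=(2.9104,4.1688) cross=39.239; C₋=(2.6929,-3.6577) cross=-39.239
  mode + wants cross > 0 → take C=(2.9104,4.1688) (cross=39.239)
ex = (C−B)/|BC| = (0.2325,0.9726); ey = (-0.9726,0.2325)
P = B + 1.72·ex + -2.40·ey = (4.7146,1.3933)

4.71 1.39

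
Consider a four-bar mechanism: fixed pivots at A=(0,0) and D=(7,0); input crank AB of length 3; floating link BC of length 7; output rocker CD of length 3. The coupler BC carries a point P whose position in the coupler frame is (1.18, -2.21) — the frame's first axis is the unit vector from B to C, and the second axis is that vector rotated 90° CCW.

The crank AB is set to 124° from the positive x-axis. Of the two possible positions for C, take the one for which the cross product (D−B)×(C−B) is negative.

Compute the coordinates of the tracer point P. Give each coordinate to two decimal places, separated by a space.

A=(0,0), D=(7.00,0)
B = A + 3.00·(cos124°, sin124°) = (-1.6776, 2.4871)
|BD| = 9.0270
circle(B,7.00) ∩ circle(D,3.00): a=6.7291, h=1.9286
  candidates: C₊=(5.3224,2.4871) cross=17.410; C₋=(4.2597,-1.2209) cross=-17.410
  mode - wants cross < 0 → take C=(4.2597,-1.2209) (cross=-17.410)
ex = (C−B)/|BC| = (0.8482,-0.5297); ey = (0.5297,0.8482)
P = B + 1.18·ex + -2.21·ey = (-1.8474,-0.0124)

-1.85 -0.01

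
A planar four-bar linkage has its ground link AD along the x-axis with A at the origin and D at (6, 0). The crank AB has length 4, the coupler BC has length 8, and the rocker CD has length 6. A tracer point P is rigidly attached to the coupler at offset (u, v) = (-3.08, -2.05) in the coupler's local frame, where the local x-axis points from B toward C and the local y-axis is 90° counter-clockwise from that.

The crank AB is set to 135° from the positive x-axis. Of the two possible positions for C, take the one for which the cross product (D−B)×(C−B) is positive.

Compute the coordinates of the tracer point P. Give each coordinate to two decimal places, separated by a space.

-4.91 -0.23

A=(0,0), D=(6.00,0)
B = A + 4.00·(cos135°, sin135°) = (-2.8284, 2.8284)
|BD| = 9.2704
circle(B,8.00) ∩ circle(D,6.00): a=6.1454, h=5.1219
  candidates: C₊=(4.5867,5.8312) cross=47.482; C₋=(1.4613,-3.9243) cross=-47.482
  mode + wants cross > 0 → take C=(4.5867,5.8312) (cross=47.482)
ex = (C−B)/|BC| = (0.9269,0.3753); ey = (-0.3753,0.9269)
P = B + -3.08·ex + -2.05·ey = (-4.9138,-0.2277)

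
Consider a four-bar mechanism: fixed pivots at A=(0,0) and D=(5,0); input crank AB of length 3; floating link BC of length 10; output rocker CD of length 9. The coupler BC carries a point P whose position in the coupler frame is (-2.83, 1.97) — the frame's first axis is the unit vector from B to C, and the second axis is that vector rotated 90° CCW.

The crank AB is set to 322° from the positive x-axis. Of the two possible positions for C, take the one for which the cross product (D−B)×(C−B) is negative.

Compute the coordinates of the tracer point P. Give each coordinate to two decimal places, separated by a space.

0.78 1.22

A=(0,0), D=(5.00,0)
B = A + 3.00·(cos322°, sin322°) = (2.3640, -1.8470)
|BD| = 3.2186
circle(B,10.00) ∩ circle(D,9.00): a=4.5609, h=8.8993
  candidates: C₊=(0.9924,8.0585) cross=28.644; C₋=(11.2060,-6.5181) cross=-28.644
  mode - wants cross < 0 → take C=(11.2060,-6.5181) (cross=-28.644)
ex = (C−B)/|BC| = (0.8842,-0.4671); ey = (0.4671,0.8842)
P = B + -2.83·ex + 1.97·ey = (0.7819,1.2168)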